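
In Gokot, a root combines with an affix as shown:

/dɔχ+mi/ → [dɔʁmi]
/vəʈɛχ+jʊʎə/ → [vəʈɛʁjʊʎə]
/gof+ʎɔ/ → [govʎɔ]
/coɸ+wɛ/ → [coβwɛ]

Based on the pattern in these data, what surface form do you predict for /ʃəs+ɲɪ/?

[ʃəzɲɪ]

The data show regressive voicing assimilation: /χ/ → [ʁ] before /m/; /χ/ → [ʁ] before /j/; /f/ → [v] before /ʎ/; /ɸ/ → [β] before /w/. In each pair only voicing changes, matching the following consonant, while place and manner stay constant.
/s/ is a voiceless alveolar fricative. The following trigger /ɲ/ is voiced, so /s/ must become voiced as well.
A voiced alveolar fricative is [z], so the surface segment is [z].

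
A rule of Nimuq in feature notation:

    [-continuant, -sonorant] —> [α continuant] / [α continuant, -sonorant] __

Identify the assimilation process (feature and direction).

The rule copies [continuant] (continuancy) from the environment onto the target stops; since [±continuant] encodes the stop/fricative manner contrast, the assimilating dimension is manner.
The conditioning segment sits to the left of the focus bar, meaning the trigger precedes the segment that changes — progressive assimilation.

progressive manner assimilation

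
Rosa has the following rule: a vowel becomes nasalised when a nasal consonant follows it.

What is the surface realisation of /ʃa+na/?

/a/ sits next to the nasal /n/ and is therefore nasalised to [ã].

[ʃãna]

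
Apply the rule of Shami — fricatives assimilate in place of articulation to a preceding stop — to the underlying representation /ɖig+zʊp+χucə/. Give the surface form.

[ɖigɣʊpɸucə]

/z/ is a voiced alveolar fricative. The preceding trigger /g/ is velar, so /z/ must become velar as well.
Changing only its place to velar gives [ɣ] — the voiced velar fricative.
The same rule applies at the second boundary: /χ/ → [ɸ] next to /p/.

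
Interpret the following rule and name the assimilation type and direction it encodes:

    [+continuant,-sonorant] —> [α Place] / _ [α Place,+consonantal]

The rule copies the place features (abbreviated [Place]) from the environment onto the target, so the assimilating feature is place.
The conditioning segment sits to the right of the focus bar, meaning the trigger follows the segment that changes — regressive assimilation.

regressive place assimilation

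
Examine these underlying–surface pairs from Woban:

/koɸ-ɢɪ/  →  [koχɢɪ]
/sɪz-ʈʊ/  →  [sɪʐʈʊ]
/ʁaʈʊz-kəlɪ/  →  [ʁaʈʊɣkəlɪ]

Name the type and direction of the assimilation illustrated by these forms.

The segment that alternates is /ɸ/, which surfaces as [χ] when adjacent to /ɢ/.
/ɸ/ is bilabial while /ɢ/ is uvular; the output [χ] is uvular, matching the trigger — so the feature that spreads is place.
Manner and voice are unchanged, so the assimilation is partial, not total.
The other alternating forms pattern the same way: /z/ → [ʐ] before /ʈ/ (alveolar → retroflex, matching retroflex); /z/ → [ɣ] before /k/ (alveolar → velar, matching velar) — only place changes, and always toward the following segment.
Since the segment that changes precedes the conditioning segment, the assimilation is regressive.

regressive place assimilation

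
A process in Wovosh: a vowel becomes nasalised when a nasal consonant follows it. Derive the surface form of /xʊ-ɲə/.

[xʊ̃ɲə]

The vowel /ʊ/ is adjacent to the following nasal /ɲ/, so it acquires [+nasal] and surfaces as [ʊ̃].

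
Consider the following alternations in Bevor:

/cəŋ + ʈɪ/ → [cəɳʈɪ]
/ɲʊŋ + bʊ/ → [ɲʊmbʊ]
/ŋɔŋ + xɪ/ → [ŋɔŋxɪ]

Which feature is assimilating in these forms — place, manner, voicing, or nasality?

place

Underlying /ŋ/ is realised as [ɳ] next to /ʈ/; /ʈ/ itself does not change.
The change velar → retroflex matches the place of the following /ʈ/, identifying this as place assimilation.
Checking the remaining alternation: /ŋ/ → [m] before /b/ (velar → bilabial, matching bilabial) — only place changes, and always toward the following segment.
No alternation appears in [ŋɔŋxɪ]: there the adjacent consonants already agree in place (/ŋ/ and /x/ are both velar), so this form is consistent with the same rule.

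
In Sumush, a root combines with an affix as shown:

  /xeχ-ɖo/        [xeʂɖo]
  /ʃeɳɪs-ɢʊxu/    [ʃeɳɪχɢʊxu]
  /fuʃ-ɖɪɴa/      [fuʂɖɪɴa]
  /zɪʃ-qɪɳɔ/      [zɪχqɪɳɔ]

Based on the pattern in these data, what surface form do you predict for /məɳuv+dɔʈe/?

The data show regressive place assimilation: /χ/ → [ʂ] before /ɖ/; /s/ → [χ] before /ɢ/; /ʃ/ → [ʂ] before /ɖ/; /ʃ/ → [χ] before /q/. In each pair only place changes, matching the following consonant, while manner and voice stay constant.
The rule targets /v/ (voiced labiodental fricative), which sits before the trigger /d/ (alveolar).
Changing only its place to alveolar gives [z] — the voiced alveolar fricative.

[məɳuzdɔʈe]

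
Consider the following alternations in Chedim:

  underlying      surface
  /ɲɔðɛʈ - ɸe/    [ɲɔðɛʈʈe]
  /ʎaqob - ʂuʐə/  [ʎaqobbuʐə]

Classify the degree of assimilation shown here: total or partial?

total assimilation

The segment that alternates is /ɸ/, which surfaces as [ʈ] when adjacent to /ʈ/.
The output [ʈ] is identical to the trigger /ʈ/ — every feature (place, manner, voicing) has been copied — so this is total assimilation.
The other form behaves the same way: /ʂ/ → [b] after /b/ — in each case the output is a copy of the preceding consonant.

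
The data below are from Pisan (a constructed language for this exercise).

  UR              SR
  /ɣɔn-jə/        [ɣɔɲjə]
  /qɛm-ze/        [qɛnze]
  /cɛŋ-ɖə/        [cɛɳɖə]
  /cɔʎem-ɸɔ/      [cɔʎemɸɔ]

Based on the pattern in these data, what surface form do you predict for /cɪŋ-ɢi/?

[cɪɴɢi]

The data show regressive place assimilation: /n/ → [ɲ] before /j/; /m/ → [n] before /z/; /ŋ/ → [ɳ] before /ɖ/. In each pair only place changes, matching the following consonant, while manner and voice stay constant.
No alternation appears in [cɔʎemɸɔ]: there the adjacent consonants already agree in place (/m/ and /ɸ/ are both bilabial), so this form is consistent with the same rule.
The rule targets /ŋ/ (voiced velar nasal), which sits before the trigger /ɢ/ (uvular).
Changing only its place to uvular gives [ɴ] — the voiced uvular nasal.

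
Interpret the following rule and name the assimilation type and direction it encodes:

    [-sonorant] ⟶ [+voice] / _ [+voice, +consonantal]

The target ([-sonorant], obstruents) acquires [+voice] next to a voiced consonant ([+voice, +consonantal]) — it takes on the voicing of its neighbour, so the feature that spreads is voicing.
Since the environment is written after the underscore, the trigger follows the target; the direction is regressive.

regressive voicing assimilation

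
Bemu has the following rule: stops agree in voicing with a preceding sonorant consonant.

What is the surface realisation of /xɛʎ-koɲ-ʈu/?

[xɛʎgoɲɖu]

The rule targets /k/ (voiceless velar stop), which sits after the trigger /ʎ/ (voiced).
The voiced velar stop is [g], so /k/ → [g].
The same rule applies at the second boundary: /ʈ/ → [ɖ] next to /ɲ/.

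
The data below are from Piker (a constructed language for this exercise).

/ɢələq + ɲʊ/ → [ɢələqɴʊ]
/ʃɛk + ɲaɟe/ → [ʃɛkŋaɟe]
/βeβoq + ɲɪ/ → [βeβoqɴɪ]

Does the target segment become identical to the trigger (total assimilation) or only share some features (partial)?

partial assimilation

The segment that alternates is /ɲ/, which surfaces as [ɴ] when adjacent to /q/.
The change palatal → uvular matches the place of the preceding /q/, identifying this as place assimilation.
Manner and voice are unchanged, so the assimilation is partial, not total.
The same holds elsewhere in the data: /ɲ/ → [ŋ] after /k/ (palatal → velar, matching velar) — only place changes, and always toward the preceding segment.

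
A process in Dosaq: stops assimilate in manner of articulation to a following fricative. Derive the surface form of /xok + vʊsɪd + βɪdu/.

The rule targets /k/ (voiceless velar stop), which sits before the trigger /v/ (fricative).
The voiceless velar fricative is [x], so /k/ → [x].
The same rule applies at the second boundary: /d/ → [z] next to /β/.

[xoxvʊsɪzβɪdu]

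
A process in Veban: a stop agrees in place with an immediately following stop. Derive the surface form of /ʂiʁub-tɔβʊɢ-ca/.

[ʂiʁudtɔβʊɟca]

/b/ is a voiced bilabial stop. The following trigger /t/ is alveolar, so /b/ must become alveolar as well.
Changing only its place to alveolar gives [d] — the voiced alveolar stop.
At the second juncture, /ɢ/ likewise becomes [ɟ] adjacent to /c/.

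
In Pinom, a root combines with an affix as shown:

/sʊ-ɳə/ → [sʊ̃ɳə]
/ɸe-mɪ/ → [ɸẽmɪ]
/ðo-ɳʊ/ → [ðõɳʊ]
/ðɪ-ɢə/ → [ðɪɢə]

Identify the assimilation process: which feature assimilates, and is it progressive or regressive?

regressive nasality assimilation (vowel nasalisation)

The vowel /ʊ/ surfaces as nasalised [ʊ̃] next to the following nasal /ɳ/ — it has acquired the [+nasal] feature of its neighbour.
The other forms show the same pattern: /e/ → [ẽ] before /m/; /o/ → [õ] before /ɳ/ — each time a vowel is nasalised next to a following nasal.
No change occurs in [ðɪɢə] because the vowel at the boundary is adjacent to an oral consonant, not a nasal (/ɪ/ next to /ɢ/).
Because the conditioning nasal is to the right of the vowel that changes, the process is regressive (anticipatory).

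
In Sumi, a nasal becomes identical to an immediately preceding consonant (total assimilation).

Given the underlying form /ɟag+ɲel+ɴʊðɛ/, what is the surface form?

[ɟaggellʊðɛ]

/ɲ/ is the segment targeted by the rule; it sits immediately after /g/, so it assimilates completely and surfaces as [g].
The same rule applies at the second boundary: /ɴ/ → [l] next to /l/.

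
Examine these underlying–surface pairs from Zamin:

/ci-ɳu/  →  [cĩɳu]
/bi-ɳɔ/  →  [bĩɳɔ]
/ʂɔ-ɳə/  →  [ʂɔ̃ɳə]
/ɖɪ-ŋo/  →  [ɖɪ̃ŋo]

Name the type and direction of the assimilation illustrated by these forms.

The vowel /i/ surfaces as nasalised [ĩ] next to the following nasal /ɳ/ — it has acquired the [+nasal] feature of its neighbour.
Likewise in the remaining data: /ɔ/ → [ɔ̃] before /ɳ/; /ɪ/ → [ɪ̃] before /ŋ/ — each time a vowel is nasalised next to a following nasal.
Because the conditioning nasal is to the right of the vowel that changes, the process is regressive (anticipatory).

regressive nasality assimilation (vowel nasalisation)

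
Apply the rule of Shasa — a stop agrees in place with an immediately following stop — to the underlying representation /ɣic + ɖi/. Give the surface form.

/c/ is a voiceless palatal stop. The following trigger /ɖ/ is retroflex, so /c/ must become retroflex as well.
Changing only its place to retroflex gives [ʈ] — the voiceless retroflex stop.

[ɣiʈɖi]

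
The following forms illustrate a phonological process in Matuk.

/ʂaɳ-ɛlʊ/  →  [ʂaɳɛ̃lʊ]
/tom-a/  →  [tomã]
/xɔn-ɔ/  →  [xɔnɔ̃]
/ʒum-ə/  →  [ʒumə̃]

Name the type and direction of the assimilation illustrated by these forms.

The vowel /ɛ/ surfaces as nasalised [ɛ̃] next to the preceding nasal /ɳ/ — it has acquired the [+nasal] feature of its neighbour.
The other forms show the same pattern: /a/ → [ã] after /m/; /ɔ/ → [ɔ̃] after /n/; /ə/ → [ə̃] after /m/ — each time a vowel is nasalised next to a preceding nasal.
Because the conditioning nasal is to the left of the vowel that changes, the process is progressive (perseverative).

progressive nasality assimilation (vowel nasalisation)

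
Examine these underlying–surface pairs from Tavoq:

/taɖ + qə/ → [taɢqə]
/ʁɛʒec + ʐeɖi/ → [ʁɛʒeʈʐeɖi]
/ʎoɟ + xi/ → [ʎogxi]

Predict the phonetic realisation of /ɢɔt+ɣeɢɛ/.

[ɢɔkɣeɢɛ]

The data show regressive place assimilation: /ɖ/ → [ɢ] before /q/; /c/ → [ʈ] before /ʐ/; /ɟ/ → [g] before /x/. In each pair only place changes, matching the following consonant, while manner and voice stay constant.
The rule targets /t/ (voiceless alveolar stop), which sits before the trigger /ɣ/ (velar).
The voiceless velar stop is [k], so /t/ → [k].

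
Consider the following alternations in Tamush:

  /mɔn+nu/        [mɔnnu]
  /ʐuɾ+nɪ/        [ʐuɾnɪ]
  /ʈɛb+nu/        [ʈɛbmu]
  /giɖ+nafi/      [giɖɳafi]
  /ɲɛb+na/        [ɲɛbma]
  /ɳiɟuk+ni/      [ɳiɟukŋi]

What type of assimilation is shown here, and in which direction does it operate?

progressive place assimilation

The segment that alternates is /n/, which surfaces as [m] when adjacent to /b/.
/n/ is alveolar while /b/ is bilabial; the output [m] is bilabial, matching the trigger — so the feature that spreads is place.
Manner and voice are unchanged, so the assimilation is partial, not total.
The other alternating forms pattern the same way: /n/ → [ɳ] after /ɖ/ (alveolar → retroflex, matching retroflex); /n/ → [ŋ] after /k/ (alveolar → velar, matching velar) — only place changes, and always toward the preceding segment.
No alternation appears in [mɔnnu], [ʐuɾnɪ]: there the adjacent consonants already agree in place (/n/ and /n/ are both alveolar; /n/ and /ɾ/ are both alveolar), so these forms are consistent with the same rule.
The trigger is the preceding segment, so the direction is progressive (perseverative).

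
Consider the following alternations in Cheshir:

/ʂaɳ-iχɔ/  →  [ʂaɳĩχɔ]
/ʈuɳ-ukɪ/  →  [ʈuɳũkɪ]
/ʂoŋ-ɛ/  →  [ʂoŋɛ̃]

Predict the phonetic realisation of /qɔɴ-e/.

The data show progressive nasality assimilation (vowel nasalisation): /i/ → [ĩ] after /ɳ/; /u/ → [ũ] after /ɳ/; /ɛ/ → [ɛ̃] after /ŋ/ — a vowel is nasalised by an immediately preceding nasal consonant.
/e/ sits next to the nasal /ɴ/ and is therefore nasalised to [ẽ].

[qɔɴẽ]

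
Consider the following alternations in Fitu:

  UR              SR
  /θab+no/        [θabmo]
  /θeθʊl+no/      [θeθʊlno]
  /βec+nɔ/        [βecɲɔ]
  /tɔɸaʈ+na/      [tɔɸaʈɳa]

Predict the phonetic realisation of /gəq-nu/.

[gəqɴu]

The data show progressive place assimilation: /n/ → [m] after /b/; /n/ → [ɲ] after /c/; /n/ → [ɳ] after /ʈ/. In each pair only place changes, matching the preceding consonant, while manner and voice stay constant.
No alternation appears in [θeθʊlno]: there the adjacent consonants already agree in place (/n/ and /l/ are both alveolar), so this form is consistent with the same rule.
/n/ is a voiced alveolar nasal. The preceding trigger /q/ is uvular, so /n/ must become uvular as well.
A voiced uvular nasal is [ɴ], so the surface segment is [ɴ].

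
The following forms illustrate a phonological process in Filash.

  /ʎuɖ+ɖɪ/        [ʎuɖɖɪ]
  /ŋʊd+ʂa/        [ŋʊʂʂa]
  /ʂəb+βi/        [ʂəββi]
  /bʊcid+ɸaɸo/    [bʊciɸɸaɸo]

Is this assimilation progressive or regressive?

regressive

Comparing underlying and surface forms, /d/ → [ʂ] is the alternation; the neighbouring /ʂ/ is constant.
The output [ʂ] is identical to the trigger /ʂ/ — every feature (place, manner, voicing) has been copied — so this is total assimilation.
The other forms behave the same way: /b/ → [β] before /β/; /d/ → [ɸ] before /ɸ/ — in each case the output is a copy of the following consonant.
In [ʎuɖɖɪ] the two consonants at the boundary are already identical (/ɖ/ + /ɖ/), so the rule applies vacuously and nothing changes.
Since the segment that changes precedes the conditioning segment, the assimilation is regressive.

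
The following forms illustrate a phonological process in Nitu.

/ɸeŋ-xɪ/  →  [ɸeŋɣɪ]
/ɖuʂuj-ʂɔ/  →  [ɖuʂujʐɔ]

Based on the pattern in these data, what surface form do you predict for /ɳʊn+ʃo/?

[ɳʊnʒo]

The data show progressive voicing assimilation: /x/ → [ɣ] after /ŋ/; /ʂ/ → [ʐ] after /j/. In each pair only voicing changes, matching the preceding consonant, while place and manner stay constant.
The rule targets /ʃ/ (voiceless postalveolar fricative), which sits after the trigger /n/ (voiced).
A voiced postalveolar fricative is [ʒ], so the surface segment is [ʒ].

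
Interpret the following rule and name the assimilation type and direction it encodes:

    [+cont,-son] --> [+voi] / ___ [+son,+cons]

The structural change is [+voi], and the conditioning segment [+son,+cons] (a sonorant consonant) is itself voiced, so the target comes to share the voicing of its neighbour — voicing assimilation.
Since the environment is written after the underscore, the trigger follows the target; the direction is regressive.

regressive voicing assimilation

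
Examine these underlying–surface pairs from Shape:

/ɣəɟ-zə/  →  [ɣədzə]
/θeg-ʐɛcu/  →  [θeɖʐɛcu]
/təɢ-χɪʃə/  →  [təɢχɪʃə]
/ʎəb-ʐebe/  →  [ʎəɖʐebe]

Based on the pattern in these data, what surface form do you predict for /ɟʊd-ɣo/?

The data show regressive place assimilation: /ɟ/ → [d] before /z/; /g/ → [ɖ] before /ʐ/; /b/ → [ɖ] before /ʐ/. In each pair only place changes, matching the following consonant, while manner and voice stay constant.
No alternation appears in [təɢχɪʃə]: there the adjacent consonants already agree in place (/ɢ/ and /χ/ are both uvular), so this form is consistent with the same rule.
The rule targets /d/ (voiced alveolar stop), which sits before the trigger /ɣ/ (velar).
A voiced velar stop is [g], so the surface segment is [g].

[ɟʊgɣo]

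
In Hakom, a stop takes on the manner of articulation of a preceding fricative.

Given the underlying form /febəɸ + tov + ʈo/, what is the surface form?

[febəɸsovʂo]

/t/ is a voiceless alveolar stop. The preceding trigger /ɸ/ is a fricative, so /t/ must become a fricative as well.
Changing only its manner to fricative gives [s] — the voiceless alveolar fricative.
At the second juncture, /ʈ/ likewise becomes [ʂ] adjacent to /v/.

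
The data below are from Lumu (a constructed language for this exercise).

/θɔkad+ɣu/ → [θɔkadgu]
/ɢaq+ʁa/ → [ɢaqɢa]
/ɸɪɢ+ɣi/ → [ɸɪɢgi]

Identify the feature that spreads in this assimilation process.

The segment that alternates is /ɣ/, which surfaces as [g] when adjacent to /d/.
The change fricative → stop matches the manner of the preceding /d/, identifying this as manner assimilation.
The same holds elsewhere in the data: /ʁ/ → [ɢ] after /q/ (fricative → stop, matching a stop); /ɣ/ → [g] after /ɢ/ (fricative → stop, matching a stop) — only manner changes, and always toward the preceding segment.

manner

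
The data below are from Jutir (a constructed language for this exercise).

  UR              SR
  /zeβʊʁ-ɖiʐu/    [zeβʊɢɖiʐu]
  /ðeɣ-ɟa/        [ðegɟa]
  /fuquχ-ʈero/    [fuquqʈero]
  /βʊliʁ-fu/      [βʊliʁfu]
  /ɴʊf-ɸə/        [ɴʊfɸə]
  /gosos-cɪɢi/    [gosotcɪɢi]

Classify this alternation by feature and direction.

regressive manner assimilation

The segment that alternates is /ʁ/, which surfaces as [ɢ] when adjacent to /ɖ/.
/ʁ/ is a fricative while /ɖ/ is a stop; the output [ɢ] is a stop, matching the trigger — so the feature that spreads is manner.
Place and voice are unchanged, so the assimilation is partial, not total.
The same holds elsewhere in the data: /ɣ/ → [g] before /ɟ/ (fricative → stop, matching a stop); /χ/ → [q] before /ʈ/ (fricative → stop, matching a stop); /s/ → [t] before /c/ (fricative → stop, matching a stop) — only manner changes, and always toward the following segment.
Nothing changes in [βʊliʁfu], [ɴʊfɸə]: there the adjacent consonants already agree in manner (/ʁ/ and /f/ are both fricatives; /f/ and /ɸ/ are both fricatives), so these forms are consistent with the same rule.
Since the segment that changes precedes the conditioning segment, the assimilation is regressive.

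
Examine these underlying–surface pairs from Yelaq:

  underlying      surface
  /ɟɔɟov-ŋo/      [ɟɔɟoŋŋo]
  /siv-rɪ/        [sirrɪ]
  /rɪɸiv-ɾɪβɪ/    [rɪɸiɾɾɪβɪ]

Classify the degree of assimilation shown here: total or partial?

total assimilation

The segment that alternates is /v/, which surfaces as [ŋ] when adjacent to /ŋ/.
The output [ŋ] is identical to the trigger /ŋ/ — every feature (place, manner, voicing) has been copied — so this is total assimilation.
The other forms behave the same way: /v/ → [r] before /r/; /v/ → [ɾ] before /ɾ/ — in each case the output is a copy of the following consonant.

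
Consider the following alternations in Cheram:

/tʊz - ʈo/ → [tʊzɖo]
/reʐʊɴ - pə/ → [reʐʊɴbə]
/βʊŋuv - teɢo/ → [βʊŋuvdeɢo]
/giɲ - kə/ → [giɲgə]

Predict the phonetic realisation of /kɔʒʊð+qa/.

The data show progressive voicing assimilation: /ʈ/ → [ɖ] after /z/; /p/ → [b] after /ɴ/; /t/ → [d] after /v/; /k/ → [g] after /ɲ/. In each pair only voicing changes, matching the preceding consonant, while place and manner stay constant.
The rule targets /q/ (voiceless uvular stop), which sits after the trigger /ð/ (voiced).
A voiced uvular stop is [ɢ], so the surface segment is [ɢ].

[kɔʒʊðɢa]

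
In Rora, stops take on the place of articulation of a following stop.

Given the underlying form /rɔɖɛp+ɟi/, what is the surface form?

The rule targets /p/ (voiceless bilabial stop), which sits before the trigger /ɟ/ (palatal).
A voiceless palatal stop is [c], so the surface segment is [c].

[rɔɖɛcɟi]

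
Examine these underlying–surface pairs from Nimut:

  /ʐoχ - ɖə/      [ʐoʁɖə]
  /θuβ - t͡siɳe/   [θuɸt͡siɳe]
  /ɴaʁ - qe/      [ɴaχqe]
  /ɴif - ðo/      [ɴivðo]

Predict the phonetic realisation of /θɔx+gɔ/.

[θɔɣgɔ]

The data show regressive voicing assimilation: /χ/ → [ʁ] before /ɖ/; /β/ → [ɸ] before /t͡s/; /ʁ/ → [χ] before /q/; /f/ → [v] before /ð/. In each pair only voicing changes, matching the following consonant, while place and manner stay constant.
The rule targets /x/ (voiceless velar fricative), which sits before the trigger /g/ (voiced).
The voiced velar fricative is [ɣ], so /x/ → [ɣ].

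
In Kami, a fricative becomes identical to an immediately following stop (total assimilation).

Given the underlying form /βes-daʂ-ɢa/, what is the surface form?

[βeddaɢɢa]

/s/ is the segment targeted by the rule; it sits immediately before /d/, so it assimilates completely and surfaces as [d].
The same rule applies at the second boundary: /ʂ/ → [ɢ] next to /ɢ/.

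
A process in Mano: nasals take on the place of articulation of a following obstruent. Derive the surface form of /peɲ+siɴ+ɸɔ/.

[pensimɸɔ]

/ɲ/ is a voiced palatal nasal. The following trigger /s/ is alveolar, so /ɲ/ must become alveolar as well.
Changing only its place to alveolar gives [n] — the voiced alveolar nasal.
The same rule applies at the second boundary: /ɴ/ → [m] next to /ɸ/.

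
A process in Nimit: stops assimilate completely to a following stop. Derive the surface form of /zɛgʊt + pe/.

[zɛgʊppe]

/t/ is the segment targeted by the rule; it sits immediately before /p/, so it assimilates completely and surfaces as [p].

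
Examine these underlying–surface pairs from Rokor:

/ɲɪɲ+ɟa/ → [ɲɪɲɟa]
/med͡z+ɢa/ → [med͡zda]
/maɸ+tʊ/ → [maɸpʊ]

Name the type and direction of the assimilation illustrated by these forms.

progressive place assimilation

Underlying /ɢ/ is realised as [d] next to /d͡z/; /d͡z/ itself does not change.
The change uvular → alveolar matches the place of the preceding /d͡z/, identifying this as place assimilation.
Manner and voice are unchanged, so the assimilation is partial, not total.
The same holds elsewhere in the data: /t/ → [p] after /ɸ/ (alveolar → bilabial, matching bilabial) — only place changes, and always toward the preceding segment.
No alternation appears in [ɲɪɲɟa]: there the adjacent consonants already agree in place (/ɟ/ and /ɲ/ are both palatal), so this form is consistent with the same rule.
The trigger is the preceding segment, so the direction is progressive (perseverative).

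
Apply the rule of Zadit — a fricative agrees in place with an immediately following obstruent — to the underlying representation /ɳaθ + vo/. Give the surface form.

The rule targets /θ/ (voiceless dental fricative), which sits before the trigger /v/ (labiodental).
Changing only its place to labiodental gives [f] — the voiceless labiodental fricative.

[ɳafvo]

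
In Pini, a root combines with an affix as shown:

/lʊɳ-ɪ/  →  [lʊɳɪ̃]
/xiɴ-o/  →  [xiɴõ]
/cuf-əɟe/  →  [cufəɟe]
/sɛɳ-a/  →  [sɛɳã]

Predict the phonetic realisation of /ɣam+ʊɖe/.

[ɣamʊ̃ɖe]

The data show progressive nasality assimilation (vowel nasalisation): /ɪ/ → [ɪ̃] after /ɳ/; /o/ → [õ] after /ɴ/; /a/ → [ã] after /ɳ/ — a vowel is nasalised by an immediately preceding nasal consonant.
No change occurs in [cufəɟe] because the vowel at the boundary is adjacent to an oral consonant, not a nasal (/ə/ next to /f/).
The vowel /ʊ/ is adjacent to the preceding nasal /m/, so it acquires [+nasal] and surfaces as [ʊ̃].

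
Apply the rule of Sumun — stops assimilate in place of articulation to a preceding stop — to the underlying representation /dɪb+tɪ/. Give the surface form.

The rule targets /t/ (voiceless alveolar stop), which sits after the trigger /b/ (bilabial).
The voiceless bilabial stop is [p], so /t/ → [p].

[dɪbpɪ]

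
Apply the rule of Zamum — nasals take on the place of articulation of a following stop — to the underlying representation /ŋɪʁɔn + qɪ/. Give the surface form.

The rule targets /n/ (voiced alveolar nasal), which sits before the trigger /q/ (uvular).
A voiced uvular nasal is [ɴ], so the surface segment is [ɴ].

[ŋɪʁɔɴqɪ]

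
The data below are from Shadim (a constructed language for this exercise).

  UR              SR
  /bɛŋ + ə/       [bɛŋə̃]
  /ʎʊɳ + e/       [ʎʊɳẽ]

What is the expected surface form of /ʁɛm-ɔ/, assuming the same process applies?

[ʁɛmɔ̃]

The data show progressive nasality assimilation (vowel nasalisation): /ə/ → [ə̃] after /ŋ/; /e/ → [ẽ] after /ɳ/ — a vowel is nasalised by an immediately preceding nasal consonant.
The vowel /ɔ/ is adjacent to the preceding nasal /m/, so it acquires [+nasal] and surfaces as [ɔ̃].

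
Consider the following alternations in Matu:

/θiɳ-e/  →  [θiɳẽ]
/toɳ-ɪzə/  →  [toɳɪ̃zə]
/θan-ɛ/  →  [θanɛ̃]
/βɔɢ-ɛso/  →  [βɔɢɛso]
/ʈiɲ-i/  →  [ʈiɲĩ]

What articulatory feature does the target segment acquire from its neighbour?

The vowel /e/ surfaces as nasalised [ẽ] next to the preceding nasal /ɳ/ — it has acquired the [+nasal] feature of its neighbour.
Likewise in the remaining data: /ɪ/ → [ɪ̃] after /ɳ/; /ɛ/ → [ɛ̃] after /n/; /i/ → [ĩ] after /ɲ/ — each time a vowel is nasalised next to a preceding nasal.
No change occurs in [βɔɢɛso] because the vowel at the boundary is adjacent to an oral consonant, not a nasal (/ɛ/ next to /ɢ/).

nasality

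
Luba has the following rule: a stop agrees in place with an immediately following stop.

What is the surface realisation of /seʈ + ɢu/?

The rule targets /ʈ/ (voiceless retroflex stop), which sits before the trigger /ɢ/ (uvular).
The voiceless uvular stop is [q], so /ʈ/ → [q].

[seqɢu]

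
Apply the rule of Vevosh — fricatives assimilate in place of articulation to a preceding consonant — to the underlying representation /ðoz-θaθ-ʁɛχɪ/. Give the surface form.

The rule targets /θ/ (voiceless dental fricative), which sits after the trigger /z/ (alveolar).
Changing only its place to alveolar gives [s] — the voiceless alveolar fricative.
At the second juncture, /ʁ/ likewise becomes [ð] adjacent to /θ/.

[ðozsaθðɛχɪ]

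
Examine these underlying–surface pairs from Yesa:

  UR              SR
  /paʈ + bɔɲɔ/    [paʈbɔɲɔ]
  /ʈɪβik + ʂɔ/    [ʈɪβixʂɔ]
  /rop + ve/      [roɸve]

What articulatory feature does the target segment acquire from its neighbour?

manner

Underlying /k/ is realised as [x] next to /ʂ/; /ʂ/ itself does not change.
/k/ is a stop while /ʂ/ is a fricative; the output [x] is a fricative, matching the trigger — so the feature that spreads is manner.
Checking the remaining alternation: /p/ → [ɸ] before /v/ (stop → fricative, matching a fricative) — only manner changes, and always toward the following segment.
Nothing changes in [paʈbɔɲɔ]: there the adjacent consonants already agree in manner (/ʈ/ and /b/ are both stops), so this form is consistent with the same rule.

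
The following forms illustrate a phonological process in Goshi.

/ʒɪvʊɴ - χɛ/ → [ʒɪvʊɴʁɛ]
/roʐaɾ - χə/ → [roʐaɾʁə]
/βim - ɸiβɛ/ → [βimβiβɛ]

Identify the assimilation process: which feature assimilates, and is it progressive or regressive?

progressive voicing assimilation

Comparing underlying and surface forms, /χ/ → [ʁ] is the alternation; the neighbouring /ɴ/ is constant.
/χ/ is voiceless while /ɴ/ is voiced; the output [ʁ] is voiced, matching the trigger — so the feature that spreads is voicing.
Place and manner are unchanged, so the assimilation is partial, not total.
Checking the remaining alternations: /χ/ → [ʁ] after /ɾ/ (voiceless → voiced, matching voiced); /ɸ/ → [β] after /m/ (voiceless → voiced, matching voiced) — only voicing changes, and always toward the preceding segment.
Since the segment that changes follows the conditioning segment, the assimilation is progressive.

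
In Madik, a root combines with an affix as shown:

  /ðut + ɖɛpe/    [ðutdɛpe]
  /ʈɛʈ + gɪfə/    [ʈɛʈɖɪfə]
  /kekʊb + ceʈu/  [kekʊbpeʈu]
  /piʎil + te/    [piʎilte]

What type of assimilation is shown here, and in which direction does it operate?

progressive place assimilation

Comparing underlying and surface forms, /ɖ/ → [d] is the alternation; the neighbouring /t/ is constant.
/ɖ/ is retroflex while /t/ is alveolar; the output [d] is alveolar, matching the trigger — so the feature that spreads is place.
Manner and voice are unchanged, so the assimilation is partial, not total.
The same holds elsewhere in the data: /g/ → [ɖ] after /ʈ/ (velar → retroflex, matching retroflex); /c/ → [p] after /b/ (palatal → bilabial, matching bilabial) — only place changes, and always toward the preceding segment.
No alternation appears in [piʎilte]: there the adjacent consonants already agree in place (/t/ and /l/ are both alveolar), so this form is consistent with the same rule.
Since the segment that changes follows the conditioning segment, the assimilation is progressive.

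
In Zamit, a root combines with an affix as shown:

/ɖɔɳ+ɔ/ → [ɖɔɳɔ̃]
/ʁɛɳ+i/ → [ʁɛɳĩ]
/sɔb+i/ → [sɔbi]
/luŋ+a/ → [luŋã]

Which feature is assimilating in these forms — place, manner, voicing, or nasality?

nasality

The vowel /ɔ/ surfaces as nasalised [ɔ̃] next to the preceding nasal /ɳ/ — it has acquired the [+nasal] feature of its neighbour.
Likewise in the remaining data: /i/ → [ĩ] after /ɳ/; /a/ → [ã] after /ŋ/ — each time a vowel is nasalised next to a preceding nasal.
No change occurs in [sɔbi] because the vowel at the boundary is adjacent to an oral consonant, not a nasal (/i/ next to /b/).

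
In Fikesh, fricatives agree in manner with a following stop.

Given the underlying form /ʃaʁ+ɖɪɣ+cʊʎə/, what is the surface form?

The rule targets /ʁ/ (voiced uvular fricative), which sits before the trigger /ɖ/ (stop).
Changing only its manner to stop gives [ɢ] — the voiced uvular stop.
The same rule applies at the second boundary: /ɣ/ → [g] next to /c/.

[ʃaɢɖɪgcʊʎə]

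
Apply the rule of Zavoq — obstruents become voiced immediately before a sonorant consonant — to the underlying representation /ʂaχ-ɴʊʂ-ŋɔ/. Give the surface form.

[ʂaʁɴʊʐŋɔ]

The rule targets /χ/ (voiceless uvular fricative), which sits before the trigger /ɴ/ (voiced).
The voiced uvular fricative is [ʁ], so /χ/ → [ʁ].
At the second juncture, /ʂ/ likewise becomes [ʐ] adjacent to /ŋ/.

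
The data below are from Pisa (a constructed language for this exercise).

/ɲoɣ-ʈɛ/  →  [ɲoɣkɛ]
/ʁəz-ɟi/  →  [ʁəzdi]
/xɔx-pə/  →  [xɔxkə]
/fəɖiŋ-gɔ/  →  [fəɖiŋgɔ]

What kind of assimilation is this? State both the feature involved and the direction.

progressive place assimilation

Underlying /ʈ/ is realised as [k] next to /ɣ/; /ɣ/ itself does not change.
/ʈ/ is retroflex while /ɣ/ is velar; the output [k] is velar, matching the trigger — so the feature that spreads is place.
Manner and voice are unchanged, so the assimilation is partial, not total.
Checking the remaining alternations: /ɟ/ → [d] after /z/ (palatal → alveolar, matching alveolar); /p/ → [k] after /x/ (bilabial → velar, matching velar) — only place changes, and always toward the preceding segment.
No alternation appears in [fəɖiŋgɔ]: there the adjacent consonants already agree in place (/g/ and /ŋ/ are both velar), so this form is consistent with the same rule.
Since the segment that changes follows the conditioning segment, the assimilation is progressive.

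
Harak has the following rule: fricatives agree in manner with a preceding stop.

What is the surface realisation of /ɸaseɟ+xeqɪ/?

[ɸaseɟkeqɪ]

The rule targets /x/ (voiceless velar fricative), which sits after the trigger /ɟ/ (stop).
A voiceless velar stop is [k], so the surface segment is [k].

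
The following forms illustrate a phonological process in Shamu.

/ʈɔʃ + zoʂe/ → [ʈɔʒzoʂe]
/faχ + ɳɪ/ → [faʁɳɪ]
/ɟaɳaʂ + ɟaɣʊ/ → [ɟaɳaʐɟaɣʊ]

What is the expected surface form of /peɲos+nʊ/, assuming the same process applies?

The data show regressive voicing assimilation: /ʃ/ → [ʒ] before /z/; /χ/ → [ʁ] before /ɳ/; /ʂ/ → [ʐ] before /ɟ/. In each pair only voicing changes, matching the following consonant, while place and manner stay constant.
/s/ is a voiceless alveolar fricative. The following trigger /n/ is voiced, so /s/ must become voiced as well.
Changing only its voicing to voiced gives [z] — the voiced alveolar fricative.

[peɲoznʊ]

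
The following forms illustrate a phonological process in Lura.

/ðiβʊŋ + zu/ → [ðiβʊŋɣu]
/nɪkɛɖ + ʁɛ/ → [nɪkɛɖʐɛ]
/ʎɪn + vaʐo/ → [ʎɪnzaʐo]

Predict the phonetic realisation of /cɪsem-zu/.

[cɪsemβu]

The data show progressive place assimilation: /z/ → [ɣ] after /ŋ/; /ʁ/ → [ʐ] after /ɖ/; /v/ → [z] after /n/. In each pair only place changes, matching the preceding consonant, while manner and voice stay constant.
/z/ is a voiced alveolar fricative. The preceding trigger /m/ is bilabial, so /z/ must become bilabial as well.
The voiced bilabial fricative is [β], so /z/ → [β].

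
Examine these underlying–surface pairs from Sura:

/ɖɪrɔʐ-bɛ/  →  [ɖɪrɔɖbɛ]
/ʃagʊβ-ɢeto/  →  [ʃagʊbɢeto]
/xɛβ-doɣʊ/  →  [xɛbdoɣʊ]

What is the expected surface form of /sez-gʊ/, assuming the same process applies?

The data show regressive manner assimilation: /ʐ/ → [ɖ] before /b/; /β/ → [b] before /ɢ/; /β/ → [b] before /d/. In each pair only manner changes, matching the following consonant, while place and voice stay constant.
The rule targets /z/ (voiced alveolar fricative), which sits before the trigger /g/ (stop).
Changing only its manner to stop gives [d] — the voiced alveolar stop.

[sedgʊ]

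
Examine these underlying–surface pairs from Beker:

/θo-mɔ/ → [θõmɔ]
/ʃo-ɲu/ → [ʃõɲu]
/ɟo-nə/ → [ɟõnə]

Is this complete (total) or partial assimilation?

partial assimilation

The vowel /o/ surfaces as nasalised [õ] next to the following nasal /m/ — it has acquired the [+nasal] feature of its neighbour.
The other forms show the same pattern: /o/ → [õ] before /ɲ/; /o/ → [õ] before /n/ — each time a vowel is nasalised next to a following nasal.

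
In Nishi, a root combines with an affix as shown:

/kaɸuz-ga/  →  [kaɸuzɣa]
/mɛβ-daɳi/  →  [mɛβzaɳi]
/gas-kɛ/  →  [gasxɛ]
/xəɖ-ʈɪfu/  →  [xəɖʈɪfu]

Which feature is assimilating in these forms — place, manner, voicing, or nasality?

The segment that alternates is /g/, which surfaces as [ɣ] when adjacent to /z/.
/g/ is a stop while /z/ is a fricative; the output [ɣ] is a fricative, matching the trigger — so the feature that spreads is manner.
Checking the remaining alternations: /d/ → [z] after /β/ (stop → fricative, matching a fricative); /k/ → [x] after /s/ (stop → fricative, matching a fricative) — only manner changes, and always toward the preceding segment.
Nothing changes in [xəɖʈɪfu]: there the adjacent consonants already agree in manner (/ʈ/ and /ɖ/ are both stops), so this form is consistent with the same rule.

manner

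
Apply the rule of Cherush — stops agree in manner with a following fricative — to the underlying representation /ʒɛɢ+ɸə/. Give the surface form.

/ɢ/ is a voiced uvular stop. The following trigger /ɸ/ is a fricative, so /ɢ/ must become a fricative as well.
The voiced uvular fricative is [ʁ], so /ɢ/ → [ʁ].

[ʒɛʁɸə]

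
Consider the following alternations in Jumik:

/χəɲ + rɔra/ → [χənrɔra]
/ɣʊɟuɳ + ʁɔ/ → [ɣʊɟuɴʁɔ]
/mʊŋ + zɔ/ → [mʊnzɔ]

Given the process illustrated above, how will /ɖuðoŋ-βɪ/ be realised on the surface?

[ɖuðomβɪ]

The data show regressive place assimilation: /ɲ/ → [n] before /r/; /ɳ/ → [ɴ] before /ʁ/; /ŋ/ → [n] before /z/. In each pair only place changes, matching the following consonant, while manner and voice stay constant.
/ŋ/ is a voiced velar nasal. The following trigger /β/ is bilabial, so /ŋ/ must become bilabial as well.
A voiced bilabial nasal is [m], so the surface segment is [m].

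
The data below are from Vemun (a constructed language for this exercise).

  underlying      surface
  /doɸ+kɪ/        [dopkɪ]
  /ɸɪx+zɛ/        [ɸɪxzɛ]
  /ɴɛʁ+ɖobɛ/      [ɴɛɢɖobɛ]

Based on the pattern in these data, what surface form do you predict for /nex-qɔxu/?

[nekqɔxu]

The data show regressive manner assimilation: /ɸ/ → [p] before /k/; /ʁ/ → [ɢ] before /ɖ/. In each pair only manner changes, matching the following consonant, while place and voice stay constant.
No alternation appears in [ɸɪxzɛ]: there the adjacent consonants already agree in manner (/x/ and /z/ are both fricatives), so this form is consistent with the same rule.
/x/ is a voiceless velar fricative. The following trigger /q/ is a stop, so /x/ must become a stop as well.
The voiceless velar stop is [k], so /x/ → [k].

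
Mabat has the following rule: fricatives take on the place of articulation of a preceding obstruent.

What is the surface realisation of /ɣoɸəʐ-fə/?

[ɣoɸəʐʂə]

The rule targets /f/ (voiceless labiodental fricative), which sits after the trigger /ʐ/ (retroflex).
The voiceless retroflex fricative is [ʂ], so /f/ → [ʂ].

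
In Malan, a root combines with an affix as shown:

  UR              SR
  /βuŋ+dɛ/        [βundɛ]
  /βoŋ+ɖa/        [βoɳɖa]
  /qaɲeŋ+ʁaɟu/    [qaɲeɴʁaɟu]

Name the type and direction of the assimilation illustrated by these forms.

Comparing underlying and surface forms, /ŋ/ → [n] is the alternation; the neighbouring /d/ is constant.
The change velar → alveolar matches the place of the following /d/, identifying this as place assimilation.
Manner and voice are unchanged, so the assimilation is partial, not total.
Checking the remaining alternations: /ŋ/ → [ɳ] before /ɖ/ (velar → retroflex, matching retroflex); /ŋ/ → [ɴ] before /ʁ/ (velar → uvular, matching uvular) — only place changes, and always toward the following segment.
Since the segment that changes precedes the conditioning segment, the assimilation is regressive.

regressive place assimilation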